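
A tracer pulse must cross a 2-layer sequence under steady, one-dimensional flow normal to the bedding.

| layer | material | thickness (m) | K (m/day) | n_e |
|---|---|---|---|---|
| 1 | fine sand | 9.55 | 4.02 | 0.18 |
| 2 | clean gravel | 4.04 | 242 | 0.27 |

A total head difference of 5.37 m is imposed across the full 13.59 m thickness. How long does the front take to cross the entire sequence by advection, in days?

With flow normal to the layers, continuity requires the same specific discharge q through every layer.
Σ(b_i/K_i) = 9.55/4.02 + 4.04/242 = 2.392 d.
q = Δh / Σ(b_i/K_i) = 5.37 / 2.392 = 2.245 m/day.
In each layer the seepage velocity is v_i = q/n_i, so the layer transit time is t_i = b_i·n_i / q:
  layer 1 (fine sand): t_1 = 9.55 × 0.18 / 2.245 = 0.7658 d
  layer 2 (clean gravel): t_2 = 4.04 × 0.27 / 2.245 = 0.4859 d
Total t = Σ t_i = 1.252 days.

1.25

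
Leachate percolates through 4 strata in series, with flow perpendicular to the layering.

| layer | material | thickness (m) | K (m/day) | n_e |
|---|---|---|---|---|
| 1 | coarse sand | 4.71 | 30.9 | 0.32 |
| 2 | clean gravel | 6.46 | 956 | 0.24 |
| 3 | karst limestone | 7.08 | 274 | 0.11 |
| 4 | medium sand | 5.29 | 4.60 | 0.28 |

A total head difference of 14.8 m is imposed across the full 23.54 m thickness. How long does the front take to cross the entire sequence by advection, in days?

With flow normal to the layers, continuity requires the same specific discharge q through every layer.
Σ(b_i/K_i) = 4.71/30.9 + 6.46/956 + 7.08/274 + 5.29/4.60 = 1.335 d.
q = Δh / Σ(b_i/K_i) = 14.8 / 1.335 = 11.09 m/day.
In each layer the seepage velocity is v_i = q/n_i, so the layer transit time is t_i = b_i·n_i / q:
  layer 1 (coarse sand): t_1 = 4.71 × 0.32 / 11.09 = 0.1360 d
  layer 2 (clean gravel): t_2 = 6.46 × 0.24 / 11.09 = 0.1399 d
  layer 3 (karst limestone): t_3 = 7.08 × 0.11 / 11.09 = 0.07025 d
  layer 4 (medium sand): t_4 = 5.29 × 0.28 / 11.09 = 0.1336 d
Total t = Σ t_i = 0.4797 days.

0.480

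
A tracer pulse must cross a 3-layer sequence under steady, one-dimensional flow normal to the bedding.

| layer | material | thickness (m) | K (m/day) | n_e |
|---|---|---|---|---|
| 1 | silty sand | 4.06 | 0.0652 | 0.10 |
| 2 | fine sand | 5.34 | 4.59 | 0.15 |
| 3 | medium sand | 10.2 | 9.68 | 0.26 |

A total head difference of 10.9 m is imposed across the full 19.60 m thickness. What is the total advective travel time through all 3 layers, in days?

With flow normal to the layers, continuity requires the same specific discharge q through every layer.
Σ(b_i/K_i) = 4.06/0.0652 + 5.34/4.59 + 10.2/9.68 = 64.49 d.
q = Δh / Σ(b_i/K_i) = 10.9 / 64.49 = 0.1690 m/day.
In each layer the seepage velocity is v_i = q/n_i, so the layer transit time is t_i = b_i·n_i / q:
  layer 1 (silty sand): t_1 = 4.06 × 0.10 / 0.1690 = 2.402 d
  layer 2 (fine sand): t_2 = 5.34 × 0.15 / 0.1690 = 4.739 d
  layer 3 (medium sand): t_3 = 10.2 × 0.26 / 0.1690 = 15.69 d
Total t = Σ t_i = 22.83 days.

22.8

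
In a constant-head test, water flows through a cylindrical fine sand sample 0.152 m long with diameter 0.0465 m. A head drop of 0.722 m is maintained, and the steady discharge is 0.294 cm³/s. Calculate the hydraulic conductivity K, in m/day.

Cross-sectional area A = π·(d/2)² = π × (0.0465/2)² = 0.001698 m².
Convert discharge: 0.294 cm³/s = 2.940e-07 m³/s.
Darcy's law rearranged: K = Q·L / (A·Δh) = 2.940e-07 × 0.152 / (0.001698 × 0.722) = 3.645e-05 m/s = 3.149 m/day.

3.15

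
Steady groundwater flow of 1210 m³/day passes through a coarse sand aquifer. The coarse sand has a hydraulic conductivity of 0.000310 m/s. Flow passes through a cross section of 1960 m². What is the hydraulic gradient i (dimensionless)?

0.0230

Convert K: 0.000310 m/s × 86400 = 26.78 m/day.
From Q = K·A·i, i = Q / (K·A) = 1210 / (26.78 × 1960) = 0.02305.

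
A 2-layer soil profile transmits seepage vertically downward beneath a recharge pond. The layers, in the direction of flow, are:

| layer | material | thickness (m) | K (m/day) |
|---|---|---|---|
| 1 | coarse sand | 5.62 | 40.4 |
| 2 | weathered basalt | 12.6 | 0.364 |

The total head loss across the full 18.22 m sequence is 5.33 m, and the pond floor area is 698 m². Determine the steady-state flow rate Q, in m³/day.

107

Flow is perpendicular to layering, so the layers act in series and the equivalent K is the thickness-weighted harmonic mean.
Total thickness L = 5.62 + 12.6 = 18.22 m.
Σ(b_i/K_i) = 5.62/40.4 + 12.6/0.364 = 34.75 d.
K_eq = L / Σ(b_i/K_i) = 18.22 / 34.75 = 0.5242 m/day.
Q = K_eq · A · (Δh/L) = 0.5242 × 698 × (5.33/18.22) = 107.0 m³/day.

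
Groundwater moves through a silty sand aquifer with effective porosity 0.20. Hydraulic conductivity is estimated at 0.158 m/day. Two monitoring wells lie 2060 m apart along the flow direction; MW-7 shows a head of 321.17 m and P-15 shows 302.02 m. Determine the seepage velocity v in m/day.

0.00734

Hydraulic gradient i = (321.17 − 302.02) / 2060 = 19.15 / 2060 = 0.009296.
Darcy flux q = K · i = 0.1580 × 0.009296 = 0.001469 m/day.
Seepage velocity v = q / n_e = 0.001469 / 0.20 = 0.007344 m/day.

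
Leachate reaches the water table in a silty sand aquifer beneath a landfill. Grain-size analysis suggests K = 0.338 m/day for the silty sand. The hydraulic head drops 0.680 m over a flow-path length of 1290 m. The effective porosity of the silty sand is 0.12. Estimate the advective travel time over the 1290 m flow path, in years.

Hydraulic gradient i = Δh / L = 0.680 / 1290 = 0.0005271.
Darcy flux q = K · i = 0.3380 × 0.0005271 = 0.0001782 m/day.
Seepage velocity v = q / n_e = 0.0001782 / 0.12 = 0.001485 m/day.
Travel time t = L / v = 1290 / 0.001485 = 8.688e+05 days = 2379 years.

2380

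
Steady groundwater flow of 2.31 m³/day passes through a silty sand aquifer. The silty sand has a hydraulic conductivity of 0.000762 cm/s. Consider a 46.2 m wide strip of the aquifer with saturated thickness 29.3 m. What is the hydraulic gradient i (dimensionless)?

Convert K: 0.000762 cm/s × 864 = 0.6584 m/day.
Cross-sectional area A = 46.2 × 29.3 = 1354 m².
From Q = K·A·i, i = Q / (K·A) = 2.31 / (0.6584 × 1354) = 0.002592.

0.00259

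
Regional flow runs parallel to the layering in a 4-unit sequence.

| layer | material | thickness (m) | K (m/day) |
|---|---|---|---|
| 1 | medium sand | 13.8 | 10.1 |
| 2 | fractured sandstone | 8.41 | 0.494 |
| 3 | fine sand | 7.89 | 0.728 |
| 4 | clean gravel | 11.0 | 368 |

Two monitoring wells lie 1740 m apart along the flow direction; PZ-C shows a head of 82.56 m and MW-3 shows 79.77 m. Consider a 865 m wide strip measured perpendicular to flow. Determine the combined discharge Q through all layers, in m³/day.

Flow is parallel to layering, so each bed carries its own Darcy discharge and the transmissivities add.
Σ(K_i·b_i) = 10.1×13.8 + 0.494×8.41 + 0.728×7.89 + 368×11.0 = 4197 m²/day.
Hydraulic gradient i = (82.56 − 79.77) / 1740 = 2.79 / 1740 = 0.001603.
Q = Σ(K_i·b_i) · W · i = 4197 × 865 × 0.001603 = 5822 m³/day.

5820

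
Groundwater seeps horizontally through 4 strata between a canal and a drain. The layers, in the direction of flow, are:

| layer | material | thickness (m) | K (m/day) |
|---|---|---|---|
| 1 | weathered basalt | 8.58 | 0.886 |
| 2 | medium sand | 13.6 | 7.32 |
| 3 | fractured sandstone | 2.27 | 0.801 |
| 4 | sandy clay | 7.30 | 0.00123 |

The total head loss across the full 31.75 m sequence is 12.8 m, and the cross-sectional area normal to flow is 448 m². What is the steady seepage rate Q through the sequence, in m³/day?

0.964

Flow is perpendicular to layering, so the layers act in series and the equivalent K is the thickness-weighted harmonic mean.
Total thickness L = 8.58 + 13.6 + 2.27 + 7.30 = 31.75 m.
Σ(b_i/K_i) = 8.58/0.886 + 13.6/7.32 + 2.27/0.801 + 7.30/0.00123 = 5949 d.
K_eq = L / Σ(b_i/K_i) = 31.75 / 5949 = 0.005337 m/day.
Q = K_eq · A · (Δh/L) = 0.005337 × 448 × (12.8/31.75) = 0.9639 m³/day.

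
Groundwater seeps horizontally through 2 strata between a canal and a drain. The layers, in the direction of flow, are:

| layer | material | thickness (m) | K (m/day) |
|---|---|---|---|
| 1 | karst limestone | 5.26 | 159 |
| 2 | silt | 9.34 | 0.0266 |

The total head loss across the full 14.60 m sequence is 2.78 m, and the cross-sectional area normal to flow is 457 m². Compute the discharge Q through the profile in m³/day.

Flow is perpendicular to layering, so the layers act in series and the equivalent K is the thickness-weighted harmonic mean.
Total thickness L = 5.26 + 9.34 = 14.60 m.
Σ(b_i/K_i) = 5.26/159 + 9.34/0.0266 = 351.2 d.
K_eq = L / Σ(b_i/K_i) = 14.60 / 351.2 = 0.04158 m/day.
Q = K_eq · A · (Δh/L) = 0.04158 × 457 × (2.78/14.60) = 3.618 m³/day.

3.62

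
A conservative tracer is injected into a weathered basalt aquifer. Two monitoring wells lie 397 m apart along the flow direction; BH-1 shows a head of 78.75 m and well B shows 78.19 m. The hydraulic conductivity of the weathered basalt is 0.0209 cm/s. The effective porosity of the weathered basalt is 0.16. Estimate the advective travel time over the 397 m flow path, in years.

Convert K: 0.0209 cm/s × 864 = 18.06 m/day.
Hydraulic gradient i = (78.75 − 78.19) / 397 = 0.56 / 397 = 0.001411.
Darcy flux q = K · i = 18.06 × 0.001411 = 0.02547 m/day.
Seepage velocity v = q / n_e = 0.02547 / 0.16 = 0.1592 m/day.
Travel time t = L / v = 397 / 0.1592 = 2494 days = 6.828 years.

6.83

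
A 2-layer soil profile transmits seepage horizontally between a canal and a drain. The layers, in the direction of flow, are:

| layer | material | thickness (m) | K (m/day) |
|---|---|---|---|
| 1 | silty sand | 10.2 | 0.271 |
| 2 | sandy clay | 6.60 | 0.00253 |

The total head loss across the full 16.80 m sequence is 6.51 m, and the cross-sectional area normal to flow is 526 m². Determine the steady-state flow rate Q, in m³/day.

1.29

Flow is perpendicular to layering, so the layers act in series and the equivalent K is the thickness-weighted harmonic mean.
Total thickness L = 10.2 + 6.60 = 16.80 m.
Σ(b_i/K_i) = 10.2/0.271 + 6.60/0.00253 = 2646 d.
K_eq = L / Σ(b_i/K_i) = 16.80 / 2646 = 0.006348 m/day.
Q = K_eq · A · (Δh/L) = 0.006348 × 526 × (6.51/16.80) = 1.294 m³/day.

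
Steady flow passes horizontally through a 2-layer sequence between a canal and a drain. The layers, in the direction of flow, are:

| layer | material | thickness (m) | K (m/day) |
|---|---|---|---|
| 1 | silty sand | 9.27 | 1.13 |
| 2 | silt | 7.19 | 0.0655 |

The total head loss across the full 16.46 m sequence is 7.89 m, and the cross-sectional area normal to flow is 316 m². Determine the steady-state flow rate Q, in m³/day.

Flow is perpendicular to layering, so the layers act in series and the equivalent K is the thickness-weighted harmonic mean.
Total thickness L = 9.27 + 7.19 = 16.46 m.
Σ(b_i/K_i) = 9.27/1.13 + 7.19/0.0655 = 118.0 d.
K_eq = L / Σ(b_i/K_i) = 16.46 / 118.0 = 0.1395 m/day.
Q = K_eq · A · (Δh/L) = 0.1395 × 316 × (7.89/16.46) = 21.13 m³/day.

21.1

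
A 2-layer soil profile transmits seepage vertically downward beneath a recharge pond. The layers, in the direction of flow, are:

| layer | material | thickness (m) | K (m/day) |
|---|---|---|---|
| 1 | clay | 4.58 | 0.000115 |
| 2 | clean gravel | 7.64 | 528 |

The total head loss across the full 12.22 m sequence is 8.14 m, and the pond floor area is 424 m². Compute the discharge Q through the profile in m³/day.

Flow is perpendicular to layering, so the layers act in series and the equivalent K is the thickness-weighted harmonic mean.
Total thickness L = 4.58 + 7.64 = 12.22 m.
Σ(b_i/K_i) = 4.58/0.000115 + 7.64/528 = 39826 d.
K_eq = L / Σ(b_i/K_i) = 12.22 / 39826 = 0.0003068 m/day.
Q = K_eq · A · (Δh/L) = 0.0003068 × 424 × (8.14/12.22) = 0.08666 m³/day.

0.0867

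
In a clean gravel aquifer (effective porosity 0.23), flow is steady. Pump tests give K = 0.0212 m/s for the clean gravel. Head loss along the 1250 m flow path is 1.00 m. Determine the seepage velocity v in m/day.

Convert K: 0.0212 m/s × 86400 = 1832 m/day.
Hydraulic gradient i = Δh / L = 1.00 / 1250 = 0.0008000.
Darcy flux q = K · i = 1832 × 0.0008000 = 1.465 m/day.
Seepage velocity v = q / n_e = 1.465 / 0.23 = 6.371 m/day.

6.37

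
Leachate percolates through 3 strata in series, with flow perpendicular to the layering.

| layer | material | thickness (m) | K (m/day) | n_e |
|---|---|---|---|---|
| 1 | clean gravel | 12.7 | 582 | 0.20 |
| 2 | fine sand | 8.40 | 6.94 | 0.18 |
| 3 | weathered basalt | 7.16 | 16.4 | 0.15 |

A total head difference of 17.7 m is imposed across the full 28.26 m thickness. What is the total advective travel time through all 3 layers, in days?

With flow normal to the layers, continuity requires the same specific discharge q through every layer.
Σ(b_i/K_i) = 12.7/582 + 8.40/6.94 + 7.16/16.4 = 1.669 d.
q = Δh / Σ(b_i/K_i) = 17.7 / 1.669 = 10.61 m/day.
In each layer the seepage velocity is v_i = q/n_i, so the layer transit time is t_i = b_i·n_i / q:
  layer 1 (clean gravel): t_1 = 12.7 × 0.20 / 10.61 = 0.2395 d
  layer 2 (fine sand): t_2 = 8.40 × 0.18 / 10.61 = 0.1426 d
  layer 3 (weathered basalt): t_3 = 7.16 × 0.15 / 10.61 = 0.1013 d
Total t = Σ t_i = 0.4833 days.

0.483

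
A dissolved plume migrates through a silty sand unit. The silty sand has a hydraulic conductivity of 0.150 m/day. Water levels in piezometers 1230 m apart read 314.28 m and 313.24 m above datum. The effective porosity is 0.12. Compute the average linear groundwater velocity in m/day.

Hydraulic gradient i = (314.28 − 313.24) / 1230 = 1.04 / 1230 = 0.0008455.
Darcy flux q = K · i = 0.1500 × 0.0008455 = 0.0001268 m/day.
Seepage velocity v = q / n_e = 0.0001268 / 0.12 = 0.001057 m/day.

0.00106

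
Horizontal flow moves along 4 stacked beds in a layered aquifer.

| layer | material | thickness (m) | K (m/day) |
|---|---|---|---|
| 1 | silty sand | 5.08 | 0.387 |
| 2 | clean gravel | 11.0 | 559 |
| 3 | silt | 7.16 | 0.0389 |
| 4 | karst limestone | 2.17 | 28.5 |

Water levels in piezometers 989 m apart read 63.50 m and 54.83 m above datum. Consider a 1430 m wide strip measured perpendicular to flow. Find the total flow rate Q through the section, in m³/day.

77900

Flow is parallel to layering, so each bed carries its own Darcy discharge and the transmissivities add.
Σ(K_i·b_i) = 0.387×5.08 + 559×11.0 + 0.0389×7.16 + 28.5×2.17 = 6213 m²/day.
Hydraulic gradient i = (63.50 − 54.83) / 989 = 8.67 / 989 = 0.008766.
Q = Σ(K_i·b_i) · W · i = 6213 × 1430 × 0.008766 = 77887 m³/day.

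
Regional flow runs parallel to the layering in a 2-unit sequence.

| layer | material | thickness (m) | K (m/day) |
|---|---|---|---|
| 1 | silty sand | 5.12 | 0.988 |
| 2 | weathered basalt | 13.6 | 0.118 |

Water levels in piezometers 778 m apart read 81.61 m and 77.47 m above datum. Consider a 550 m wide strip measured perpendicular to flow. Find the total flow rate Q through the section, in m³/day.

Flow is parallel to layering, so each bed carries its own Darcy discharge and the transmissivities add.
Σ(K_i·b_i) = 0.988×5.12 + 0.118×13.6 = 6.663 m²/day.
Hydraulic gradient i = (81.61 − 77.47) / 778 = 4.14 / 778 = 0.005321.
Q = Σ(K_i·b_i) · W · i = 6.663 × 550 × 0.005321 = 19.50 m³/day.

19.5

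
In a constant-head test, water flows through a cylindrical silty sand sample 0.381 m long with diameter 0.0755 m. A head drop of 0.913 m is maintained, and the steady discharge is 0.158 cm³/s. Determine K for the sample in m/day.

Cross-sectional area A = π·(d/2)² = π × (0.0755/2)² = 0.004477 m².
Convert discharge: 0.158 cm³/s = 1.580e-07 m³/s.
Darcy's law rearranged: K = Q·L / (A·Δh) = 1.580e-07 × 0.381 / (0.004477 × 0.913) = 1.473e-05 m/s = 1.272 m/day.

1.27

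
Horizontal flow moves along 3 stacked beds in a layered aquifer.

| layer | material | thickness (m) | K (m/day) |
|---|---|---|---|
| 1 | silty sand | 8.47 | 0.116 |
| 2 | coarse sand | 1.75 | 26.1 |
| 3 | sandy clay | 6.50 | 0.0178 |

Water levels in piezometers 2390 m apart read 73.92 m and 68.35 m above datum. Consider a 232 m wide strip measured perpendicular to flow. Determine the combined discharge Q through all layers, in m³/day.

Flow is parallel to layering, so each bed carries its own Darcy discharge and the transmissivities add.
Σ(K_i·b_i) = 0.116×8.47 + 26.1×1.75 + 0.0178×6.50 = 46.77 m²/day.
Hydraulic gradient i = (73.92 − 68.35) / 2390 = 5.57 / 2390 = 0.002331.
Q = Σ(K_i·b_i) · W · i = 46.77 × 232 × 0.002331 = 25.29 m³/day.

25.3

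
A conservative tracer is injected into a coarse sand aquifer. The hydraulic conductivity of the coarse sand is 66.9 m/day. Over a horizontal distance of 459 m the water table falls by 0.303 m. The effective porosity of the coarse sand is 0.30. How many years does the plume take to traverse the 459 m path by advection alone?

Hydraulic gradient i = Δh / L = 0.303 / 459 = 0.0006601.
Darcy flux q = K · i = 66.90 × 0.0006601 = 0.04416 m/day.
Seepage velocity v = q / n_e = 0.04416 / 0.30 = 0.1472 m/day.
Travel time t = L / v = 459 / 0.1472 = 3118 days = 8.537 years.

8.54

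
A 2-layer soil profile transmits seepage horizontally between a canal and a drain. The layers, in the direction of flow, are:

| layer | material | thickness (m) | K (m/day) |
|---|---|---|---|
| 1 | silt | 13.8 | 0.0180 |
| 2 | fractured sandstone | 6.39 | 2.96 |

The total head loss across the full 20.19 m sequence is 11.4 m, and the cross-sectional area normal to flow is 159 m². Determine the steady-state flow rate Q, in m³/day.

2.36

Flow is perpendicular to layering, so the layers act in series and the equivalent K is the thickness-weighted harmonic mean.
Total thickness L = 13.8 + 6.39 = 20.19 m.
Σ(b_i/K_i) = 13.8/0.0180 + 6.39/2.96 = 768.8 d.
K_eq = L / Σ(b_i/K_i) = 20.19 / 768.8 = 0.02626 m/day.
Q = K_eq · A · (Δh/L) = 0.02626 × 159 × (11.4/20.19) = 2.358 m³/day.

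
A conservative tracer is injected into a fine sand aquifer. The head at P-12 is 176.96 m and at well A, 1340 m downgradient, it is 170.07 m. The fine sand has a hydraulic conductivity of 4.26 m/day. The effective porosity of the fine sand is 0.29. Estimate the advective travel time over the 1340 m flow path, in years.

48.6

Hydraulic gradient i = (176.96 − 170.07) / 1340 = 6.89 / 1340 = 0.005142.
Darcy flux q = K · i = 4.260 × 0.005142 = 0.02190 m/day.
Seepage velocity v = q / n_e = 0.02190 / 0.29 = 0.07553 m/day.
Travel time t = L / v = 1340 / 0.07553 = 17741 days = 48.57 years.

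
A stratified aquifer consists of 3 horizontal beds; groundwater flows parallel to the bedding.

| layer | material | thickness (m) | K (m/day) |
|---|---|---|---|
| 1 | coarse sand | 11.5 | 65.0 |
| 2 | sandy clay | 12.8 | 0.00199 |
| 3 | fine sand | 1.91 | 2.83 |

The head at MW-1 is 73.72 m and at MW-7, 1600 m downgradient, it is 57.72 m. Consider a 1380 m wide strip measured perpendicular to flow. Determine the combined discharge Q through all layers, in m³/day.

10400

Flow is parallel to layering, so each bed carries its own Darcy discharge and the transmissivities add.
Σ(K_i·b_i) = 65.0×11.5 + 0.00199×12.8 + 2.83×1.91 = 752.9 m²/day.
Hydraulic gradient i = (73.72 − 57.72) / 1600 = 16 / 1600 = 0.01000.
Q = Σ(K_i·b_i) · W · i = 752.9 × 1380 × 0.01000 = 10390 m³/day.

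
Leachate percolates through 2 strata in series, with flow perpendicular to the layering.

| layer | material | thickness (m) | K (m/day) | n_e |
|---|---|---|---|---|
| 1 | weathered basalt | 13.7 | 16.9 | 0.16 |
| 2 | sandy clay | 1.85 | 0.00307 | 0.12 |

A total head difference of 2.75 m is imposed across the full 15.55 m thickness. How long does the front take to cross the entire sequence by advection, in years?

1.45

With flow normal to the layers, continuity requires the same specific discharge q through every layer.
Σ(b_i/K_i) = 13.7/16.9 + 1.85/0.00307 = 603.4 d.
q = Δh / Σ(b_i/K_i) = 2.75 / 603.4 = 0.004557 m/day.
In each layer the seepage velocity is v_i = q/n_i, so the layer transit time is t_i = b_i·n_i / q:
  layer 1 (weathered basalt): t_1 = 13.7 × 0.16 / 0.004557 = 481.0 d
  layer 2 (sandy clay): t_2 = 1.85 × 0.12 / 0.004557 = 48.71 d
Total t = Σ t_i = 529.7 days = 1.450 years.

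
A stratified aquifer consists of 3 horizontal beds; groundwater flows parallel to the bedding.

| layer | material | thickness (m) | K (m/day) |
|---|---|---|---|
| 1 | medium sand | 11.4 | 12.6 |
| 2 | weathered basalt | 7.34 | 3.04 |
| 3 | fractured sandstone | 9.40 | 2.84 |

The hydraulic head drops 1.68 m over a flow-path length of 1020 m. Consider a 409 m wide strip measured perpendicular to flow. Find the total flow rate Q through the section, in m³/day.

130

Flow is parallel to layering, so each bed carries its own Darcy discharge and the transmissivities add.
Σ(K_i·b_i) = 12.6×11.4 + 3.04×7.34 + 2.84×9.40 = 192.6 m²/day.
Hydraulic gradient i = Δh / L = 1.68 / 1020 = 0.001647.
Q = Σ(K_i·b_i) · W · i = 192.6 × 409 × 0.001647 = 129.8 m³/day.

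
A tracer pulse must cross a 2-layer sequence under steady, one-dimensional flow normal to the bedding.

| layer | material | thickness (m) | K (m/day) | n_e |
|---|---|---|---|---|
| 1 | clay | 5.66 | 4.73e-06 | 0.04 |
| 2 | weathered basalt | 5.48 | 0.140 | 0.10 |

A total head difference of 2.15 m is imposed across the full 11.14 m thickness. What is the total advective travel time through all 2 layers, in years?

With flow normal to the layers, continuity requires the same specific discharge q through every layer.
Σ(b_i/K_i) = 5.66/4.73e-06 + 5.48/0.140 = 1.197e+06 d.
q = Δh / Σ(b_i/K_i) = 2.15 / 1.197e+06 = 1.797e-06 m/day.
In each layer the seepage velocity is v_i = q/n_i, so the layer transit time is t_i = b_i·n_i / q:
  layer 1 (clay): t_1 = 5.66 × 0.04 / 1.797e-06 = 1.260e+05 d
  layer 2 (weathered basalt): t_2 = 5.48 × 0.10 / 1.797e-06 = 3.050e+05 d
Total t = Σ t_i = 4.310e+05 days = 1180 years.

1180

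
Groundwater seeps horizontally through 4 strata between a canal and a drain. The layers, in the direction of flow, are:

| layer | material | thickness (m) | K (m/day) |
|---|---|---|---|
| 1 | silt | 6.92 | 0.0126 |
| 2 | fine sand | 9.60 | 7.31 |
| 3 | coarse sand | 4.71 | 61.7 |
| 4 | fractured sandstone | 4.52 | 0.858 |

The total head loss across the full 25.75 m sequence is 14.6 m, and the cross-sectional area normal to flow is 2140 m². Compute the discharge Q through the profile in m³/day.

Flow is perpendicular to layering, so the layers act in series and the equivalent K is the thickness-weighted harmonic mean.
Total thickness L = 6.92 + 9.60 + 4.71 + 4.52 = 25.75 m.
Σ(b_i/K_i) = 6.92/0.0126 + 9.60/7.31 + 4.71/61.7 + 4.52/0.858 = 555.9 d.
K_eq = L / Σ(b_i/K_i) = 25.75 / 555.9 = 0.04632 m/day.
Q = K_eq · A · (Δh/L) = 0.04632 × 2140 × (14.6/25.75) = 56.21 m³/day.

56.2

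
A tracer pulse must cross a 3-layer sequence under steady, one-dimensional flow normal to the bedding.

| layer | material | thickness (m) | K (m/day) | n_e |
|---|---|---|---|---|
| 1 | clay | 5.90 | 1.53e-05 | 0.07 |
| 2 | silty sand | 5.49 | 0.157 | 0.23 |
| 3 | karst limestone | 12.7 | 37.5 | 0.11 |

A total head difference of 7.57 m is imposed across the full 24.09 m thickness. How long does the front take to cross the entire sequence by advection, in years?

With flow normal to the layers, continuity requires the same specific discharge q through every layer.
Σ(b_i/K_i) = 5.90/1.53e-05 + 5.49/0.157 + 12.7/37.5 = 3.857e+05 d.
q = Δh / Σ(b_i/K_i) = 7.57 / 3.857e+05 = 1.963e-05 m/day.
In each layer the seepage velocity is v_i = q/n_i, so the layer transit time is t_i = b_i·n_i / q:
  layer 1 (clay): t_1 = 5.90 × 0.07 / 1.963e-05 = 21040 d
  layer 2 (silty sand): t_2 = 5.49 × 0.23 / 1.963e-05 = 64329 d
  layer 3 (karst limestone): t_3 = 12.7 × 0.11 / 1.963e-05 = 71171 d
Total t = Σ t_i = 1.565e+05 days = 428.6 years.

429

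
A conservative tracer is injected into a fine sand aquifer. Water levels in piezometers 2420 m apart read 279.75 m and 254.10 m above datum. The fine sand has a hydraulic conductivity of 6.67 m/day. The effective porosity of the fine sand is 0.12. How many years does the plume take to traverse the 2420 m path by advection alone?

Hydraulic gradient i = (279.75 − 254.10) / 2420 = 25.65 / 2420 = 0.01060.
Darcy flux q = K · i = 6.670 × 0.01060 = 0.07070 m/day.
Seepage velocity v = q / n_e = 0.07070 / 0.12 = 0.5891 m/day.
Travel time t = L / v = 2420 / 0.5891 = 4108 days = 11.25 years.

11.2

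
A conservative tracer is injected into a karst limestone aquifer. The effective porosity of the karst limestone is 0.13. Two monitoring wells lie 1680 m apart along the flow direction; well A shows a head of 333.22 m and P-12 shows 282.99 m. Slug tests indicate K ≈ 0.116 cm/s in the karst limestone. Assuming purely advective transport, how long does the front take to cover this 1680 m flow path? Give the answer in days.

72.9

Convert K: 0.116 cm/s × 864 = 100.2 m/day.
Hydraulic gradient i = (333.22 − 282.99) / 1680 = 50.23 / 1680 = 0.02990.
Darcy flux q = K · i = 100.2 × 0.02990 = 2.997 m/day.
Seepage velocity v = q / n_e = 2.997 / 0.13 = 23.05 m/day.
Travel time t = L / v = 1680 / 23.05 = 72.88 days.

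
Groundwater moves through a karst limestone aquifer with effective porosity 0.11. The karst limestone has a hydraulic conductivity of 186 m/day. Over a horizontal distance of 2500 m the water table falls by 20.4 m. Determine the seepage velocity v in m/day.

Hydraulic gradient i = Δh / L = 20.4 / 2500 = 0.008160.
Darcy flux q = K · i = 186.0 × 0.008160 = 1.518 m/day.
Seepage velocity v = q / n_e = 1.518 / 0.11 = 13.80 m/day.

13.8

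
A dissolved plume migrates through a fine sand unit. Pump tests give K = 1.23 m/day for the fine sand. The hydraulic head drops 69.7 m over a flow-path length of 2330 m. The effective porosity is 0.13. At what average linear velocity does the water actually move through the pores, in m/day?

0.283

Hydraulic gradient i = Δh / L = 69.7 / 2330 = 0.02991.
Darcy flux q = K · i = 1.230 × 0.02991 = 0.03679 m/day.
Seepage velocity v = q / n_e = 0.03679 / 0.13 = 0.2830 m/day.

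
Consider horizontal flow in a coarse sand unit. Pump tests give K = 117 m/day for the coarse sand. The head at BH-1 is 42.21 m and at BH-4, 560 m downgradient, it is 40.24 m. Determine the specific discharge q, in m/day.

Hydraulic gradient i = (42.21 − 40.24) / 560 = 1.97 / 560 = 0.003518.
Specific discharge q = K · i = 117.0 × 0.003518 = 0.4116 m/day.

0.412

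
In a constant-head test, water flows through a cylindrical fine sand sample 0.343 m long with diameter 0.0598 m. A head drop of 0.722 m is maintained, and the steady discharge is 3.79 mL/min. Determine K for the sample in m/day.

Cross-sectional area A = π·(d/2)² = π × (0.0598/2)² = 0.002809 m².
Convert discharge: 3.79 mL/min = 6.317e-08 m³/s.
Darcy's law rearranged: K = Q·L / (A·Δh) = 6.317e-08 × 0.343 / (0.002809 × 0.722) = 1.068e-05 m/s = 0.9231 m/day.

0.923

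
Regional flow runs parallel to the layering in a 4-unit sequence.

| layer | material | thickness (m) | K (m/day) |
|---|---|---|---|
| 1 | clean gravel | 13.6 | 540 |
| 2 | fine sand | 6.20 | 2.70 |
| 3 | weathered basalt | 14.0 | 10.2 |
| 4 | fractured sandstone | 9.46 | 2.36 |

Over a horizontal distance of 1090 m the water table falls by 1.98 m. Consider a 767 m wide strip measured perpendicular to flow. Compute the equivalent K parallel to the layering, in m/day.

174

Flow is parallel to layering, so each bed carries its own Darcy discharge and the transmissivities add.
Σ(K_i·b_i) = 540×13.6 + 2.70×6.20 + 10.2×14.0 + 2.36×9.46 = 7526 m²/day.
Total thickness b = 43.26 m, so K_eq = Σ(K_i·b_i)/b = 174.0 m/day.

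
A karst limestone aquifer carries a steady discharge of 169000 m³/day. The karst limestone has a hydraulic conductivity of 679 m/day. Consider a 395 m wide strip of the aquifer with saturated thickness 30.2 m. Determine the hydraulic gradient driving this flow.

Cross-sectional area A = 395 × 30.2 = 11929 m².
From Q = K·A·i, i = Q / (K·A) = 169000 / (679.0 × 11929) = 0.02086.

0.0209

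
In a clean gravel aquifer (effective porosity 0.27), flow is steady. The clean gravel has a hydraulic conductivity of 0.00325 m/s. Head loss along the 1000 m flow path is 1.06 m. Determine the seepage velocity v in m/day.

1.10

Convert K: 0.00325 m/s × 86400 = 280.8 m/day.
Hydraulic gradient i = Δh / L = 1.06 / 1000 = 0.001060.
Darcy flux q = K · i = 280.8 × 0.001060 = 0.2976 m/day.
Seepage velocity v = q / n_e = 0.2976 / 0.27 = 1.102 m/day.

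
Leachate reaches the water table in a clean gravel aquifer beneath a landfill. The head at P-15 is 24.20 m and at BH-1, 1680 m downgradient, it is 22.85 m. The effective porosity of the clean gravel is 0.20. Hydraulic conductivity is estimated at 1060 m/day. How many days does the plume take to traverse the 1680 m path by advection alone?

394

Hydraulic gradient i = (24.20 − 22.85) / 1680 = 1.35 / 1680 = 0.0008036.
Darcy flux q = K · i = 1060 × 0.0008036 = 0.8518 m/day.
Seepage velocity v = q / n_e = 0.8518 / 0.20 = 4.259 m/day.
Travel time t = L / v = 1680 / 4.259 = 394.5 days.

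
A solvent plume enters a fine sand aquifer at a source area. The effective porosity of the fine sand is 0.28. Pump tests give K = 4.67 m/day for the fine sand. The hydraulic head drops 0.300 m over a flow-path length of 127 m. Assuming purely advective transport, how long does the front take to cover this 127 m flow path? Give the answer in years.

Hydraulic gradient i = Δh / L = 0.300 / 127 = 0.002362.
Darcy flux q = K · i = 4.670 × 0.002362 = 0.01103 m/day.
Seepage velocity v = q / n_e = 0.01103 / 0.28 = 0.03940 m/day.
Travel time t = L / v = 127 / 0.03940 = 3223 days = 8.825 years.

8.83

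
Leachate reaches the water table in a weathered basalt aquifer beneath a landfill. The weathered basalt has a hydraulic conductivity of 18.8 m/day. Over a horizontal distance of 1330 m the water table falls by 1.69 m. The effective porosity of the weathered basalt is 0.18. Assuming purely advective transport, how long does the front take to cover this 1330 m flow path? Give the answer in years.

27.4

Hydraulic gradient i = Δh / L = 1.69 / 1330 = 0.001271.
Darcy flux q = K · i = 18.80 × 0.001271 = 0.02389 m/day.
Seepage velocity v = q / n_e = 0.02389 / 0.18 = 0.1327 m/day.
Travel time t = L / v = 1330 / 0.1327 = 10021 days = 27.44 years.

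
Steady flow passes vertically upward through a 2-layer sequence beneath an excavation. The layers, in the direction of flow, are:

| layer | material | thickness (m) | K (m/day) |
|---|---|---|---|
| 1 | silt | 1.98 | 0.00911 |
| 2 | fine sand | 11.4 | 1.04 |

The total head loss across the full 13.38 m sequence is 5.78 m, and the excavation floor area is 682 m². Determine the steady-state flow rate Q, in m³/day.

Flow is perpendicular to layering, so the layers act in series and the equivalent K is the thickness-weighted harmonic mean.
Total thickness L = 1.98 + 11.4 = 13.38 m.
Σ(b_i/K_i) = 1.98/0.00911 + 11.4/1.04 = 228.3 d.
K_eq = L / Σ(b_i/K_i) = 13.38 / 228.3 = 0.05861 m/day.
Q = K_eq · A · (Δh/L) = 0.05861 × 682 × (5.78/13.38) = 17.27 m³/day.

17.3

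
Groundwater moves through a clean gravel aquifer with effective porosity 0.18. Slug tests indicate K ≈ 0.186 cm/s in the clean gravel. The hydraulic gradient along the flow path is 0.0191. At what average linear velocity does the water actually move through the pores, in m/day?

Convert K: 0.186 cm/s × 864 = 160.7 m/day.
Hydraulic gradient i = 0.0191.
Darcy flux q = K · i = 160.7 × 0.01910 = 3.069 m/day.
Seepage velocity v = q / n_e = 3.069 / 0.18 = 17.05 m/day.

17.1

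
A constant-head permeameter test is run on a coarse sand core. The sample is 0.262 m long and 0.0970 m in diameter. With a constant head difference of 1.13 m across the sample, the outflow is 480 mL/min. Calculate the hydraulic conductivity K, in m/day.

21.7

Cross-sectional area A = π·(d/2)² = π × (0.0970/2)² = 0.007390 m².
Convert discharge: 480 mL/min = 8.000e-06 m³/s.
Darcy's law rearranged: K = Q·L / (A·Δh) = 8.000e-06 × 0.262 / (0.007390 × 1.13) = 0.0002510 m/s = 21.69 m/day.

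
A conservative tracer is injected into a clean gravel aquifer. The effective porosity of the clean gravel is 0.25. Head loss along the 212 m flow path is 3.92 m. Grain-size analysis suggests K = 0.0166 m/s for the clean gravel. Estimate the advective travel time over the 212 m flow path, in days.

Convert K: 0.0166 m/s × 86400 = 1434 m/day.
Hydraulic gradient i = Δh / L = 3.92 / 212 = 0.01849.
Darcy flux q = K · i = 1434 × 0.01849 = 26.52 m/day.
Seepage velocity v = q / n_e = 26.52 / 0.25 = 106.1 m/day.
Travel time t = L / v = 212 / 106.1 = 1.998 days.

2.00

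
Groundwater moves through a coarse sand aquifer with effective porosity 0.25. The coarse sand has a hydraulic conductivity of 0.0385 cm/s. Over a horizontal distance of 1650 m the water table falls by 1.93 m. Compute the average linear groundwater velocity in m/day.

0.156

Convert K: 0.0385 cm/s × 864 = 33.26 m/day.
Hydraulic gradient i = Δh / L = 1.93 / 1650 = 0.001170.
Darcy flux q = K · i = 33.26 × 0.001170 = 0.03891 m/day.
Seepage velocity v = q / n_e = 0.03891 / 0.25 = 0.1556 m/day.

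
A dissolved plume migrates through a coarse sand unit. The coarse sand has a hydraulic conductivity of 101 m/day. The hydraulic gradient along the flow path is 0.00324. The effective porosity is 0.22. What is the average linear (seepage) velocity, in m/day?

Hydraulic gradient i = 0.00324.
Darcy flux q = K · i = 101.0 × 0.003240 = 0.3272 m/day.
Seepage velocity v = q / n_e = 0.3272 / 0.22 = 1.487 m/day.

1.49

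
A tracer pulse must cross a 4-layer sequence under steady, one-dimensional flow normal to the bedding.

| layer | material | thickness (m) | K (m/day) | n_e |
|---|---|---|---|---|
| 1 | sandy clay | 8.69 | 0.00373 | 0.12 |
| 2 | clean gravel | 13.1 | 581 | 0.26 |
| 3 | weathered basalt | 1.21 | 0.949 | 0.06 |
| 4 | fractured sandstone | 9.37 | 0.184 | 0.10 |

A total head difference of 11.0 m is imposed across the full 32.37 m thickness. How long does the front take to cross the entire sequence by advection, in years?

3.24

With flow normal to the layers, continuity requires the same specific discharge q through every layer.
Σ(b_i/K_i) = 8.69/0.00373 + 13.1/581 + 1.21/0.949 + 9.37/0.184 = 2382 d.
q = Δh / Σ(b_i/K_i) = 11.0 / 2382 = 0.004618 m/day.
In each layer the seepage velocity is v_i = q/n_i, so the layer transit time is t_i = b_i·n_i / q:
  layer 1 (sandy clay): t_1 = 8.69 × 0.12 / 0.004618 = 225.8 d
  layer 2 (clean gravel): t_2 = 13.1 × 0.26 / 0.004618 = 737.5 d
  layer 3 (weathered basalt): t_3 = 1.21 × 0.06 / 0.004618 = 15.72 d
  layer 4 (fractured sandstone): t_4 = 9.37 × 0.10 / 0.004618 = 202.9 d
Total t = Σ t_i = 1182 days = 3.236 years.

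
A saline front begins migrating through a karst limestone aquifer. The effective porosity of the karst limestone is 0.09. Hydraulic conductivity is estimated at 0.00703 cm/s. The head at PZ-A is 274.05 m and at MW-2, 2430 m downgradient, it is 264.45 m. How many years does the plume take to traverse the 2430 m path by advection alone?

Convert K: 0.00703 cm/s × 864 = 6.074 m/day.
Hydraulic gradient i = (274.05 − 264.45) / 2430 = 9.6 / 2430 = 0.003951.
Darcy flux q = K · i = 6.074 × 0.003951 = 0.02400 m/day.
Seepage velocity v = q / n_e = 0.02400 / 0.09 = 0.2666 m/day.
Travel time t = L / v = 2430 / 0.2666 = 9114 days = 24.95 years.

25.0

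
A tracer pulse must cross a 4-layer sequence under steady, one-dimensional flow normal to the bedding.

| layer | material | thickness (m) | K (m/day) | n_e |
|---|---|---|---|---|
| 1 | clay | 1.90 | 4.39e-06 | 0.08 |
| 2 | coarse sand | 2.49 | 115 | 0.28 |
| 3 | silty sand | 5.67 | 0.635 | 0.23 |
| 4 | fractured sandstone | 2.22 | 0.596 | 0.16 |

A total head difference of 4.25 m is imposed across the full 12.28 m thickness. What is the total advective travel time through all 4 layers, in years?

699

With flow normal to the layers, continuity requires the same specific discharge q through every layer.
Σ(b_i/K_i) = 1.90/4.39e-06 + 2.49/115 + 5.67/0.635 + 2.22/0.596 = 4.328e+05 d.
q = Δh / Σ(b_i/K_i) = 4.25 / 4.328e+05 = 9.819e-06 m/day.
In each layer the seepage velocity is v_i = q/n_i, so the layer transit time is t_i = b_i·n_i / q:
  layer 1 (clay): t_1 = 1.90 × 0.08 / 9.819e-06 = 15479 d
  layer 2 (coarse sand): t_2 = 2.49 × 0.28 / 9.819e-06 = 71002 d
  layer 3 (silty sand): t_3 = 5.67 × 0.23 / 9.819e-06 = 1.328e+05 d
  layer 4 (fractured sandstone): t_4 = 2.22 × 0.16 / 9.819e-06 = 36173 d
Total t = Σ t_i = 2.555e+05 days = 699.4 years.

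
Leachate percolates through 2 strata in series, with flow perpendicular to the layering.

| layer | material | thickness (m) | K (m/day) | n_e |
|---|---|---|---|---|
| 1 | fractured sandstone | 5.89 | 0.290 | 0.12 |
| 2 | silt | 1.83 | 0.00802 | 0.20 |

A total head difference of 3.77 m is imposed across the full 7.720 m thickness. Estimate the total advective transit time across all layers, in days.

With flow normal to the layers, continuity requires the same specific discharge q through every layer.
Σ(b_i/K_i) = 5.89/0.290 + 1.83/0.00802 = 248.5 d.
q = Δh / Σ(b_i/K_i) = 3.77 / 248.5 = 0.01517 m/day.
In each layer the seepage velocity is v_i = q/n_i, so the layer transit time is t_i = b_i·n_i / q:
  layer 1 (fractured sandstone): t_1 = 5.89 × 0.12 / 0.01517 = 46.59 d
  layer 2 (silt): t_2 = 1.83 × 0.20 / 0.01517 = 24.12 d
Total t = Σ t_i = 70.71 days.

70.7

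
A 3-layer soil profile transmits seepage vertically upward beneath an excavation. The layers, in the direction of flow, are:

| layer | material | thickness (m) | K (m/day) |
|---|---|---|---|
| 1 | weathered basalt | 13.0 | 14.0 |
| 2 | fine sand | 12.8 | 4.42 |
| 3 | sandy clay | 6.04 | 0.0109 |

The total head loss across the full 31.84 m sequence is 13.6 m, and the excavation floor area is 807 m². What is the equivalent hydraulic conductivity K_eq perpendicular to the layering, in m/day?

0.0571

Flow is perpendicular to layering, so the layers act in series and the equivalent K is the thickness-weighted harmonic mean.
Total thickness L = 13.0 + 12.8 + 6.04 = 31.84 m.
Σ(b_i/K_i) = 13.0/14.0 + 12.8/4.42 + 6.04/0.0109 = 558.0 d.
K_eq = L / Σ(b_i/K_i) = 31.84 / 558.0 = 0.05707 m/day.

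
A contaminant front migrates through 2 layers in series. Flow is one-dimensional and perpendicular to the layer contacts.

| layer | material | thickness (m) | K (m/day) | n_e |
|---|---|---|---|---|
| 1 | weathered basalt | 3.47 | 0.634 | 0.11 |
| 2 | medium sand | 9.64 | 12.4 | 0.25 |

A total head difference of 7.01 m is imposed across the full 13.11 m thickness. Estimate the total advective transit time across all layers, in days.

2.49

With flow normal to the layers, continuity requires the same specific discharge q through every layer.
Σ(b_i/K_i) = 3.47/0.634 + 9.64/12.4 = 6.251 d.
q = Δh / Σ(b_i/K_i) = 7.01 / 6.251 = 1.121 m/day.
In each layer the seepage velocity is v_i = q/n_i, so the layer transit time is t_i = b_i·n_i / q:
  layer 1 (weathered basalt): t_1 = 3.47 × 0.11 / 1.121 = 0.3404 d
  layer 2 (medium sand): t_2 = 9.64 × 0.25 / 1.121 = 2.149 d
Total t = Σ t_i = 2.489 days.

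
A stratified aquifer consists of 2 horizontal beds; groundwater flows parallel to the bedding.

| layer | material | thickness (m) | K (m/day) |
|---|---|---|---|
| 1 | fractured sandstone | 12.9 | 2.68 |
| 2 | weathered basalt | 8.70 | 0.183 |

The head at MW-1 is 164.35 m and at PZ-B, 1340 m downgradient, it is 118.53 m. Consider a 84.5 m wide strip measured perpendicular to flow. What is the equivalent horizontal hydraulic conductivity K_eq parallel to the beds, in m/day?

1.67

Flow is parallel to layering, so each bed carries its own Darcy discharge and the transmissivities add.
Σ(K_i·b_i) = 2.68×12.9 + 0.183×8.70 = 36.16 m²/day.
Total thickness b = 21.60 m, so K_eq = Σ(K_i·b_i)/b = 1.674 m/day.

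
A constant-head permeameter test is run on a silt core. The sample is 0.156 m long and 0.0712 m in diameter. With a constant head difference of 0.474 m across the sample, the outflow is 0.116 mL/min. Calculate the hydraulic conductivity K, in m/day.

Cross-sectional area A = π·(d/2)² = π × (0.0712/2)² = 0.003982 m².
Convert discharge: 0.116 mL/min = 1.933e-09 m³/s.
Darcy's law rearranged: K = Q·L / (A·Δh) = 1.933e-09 × 0.156 / (0.003982 × 0.474) = 1.598e-07 m/s = 0.01381 m/day.

0.0138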